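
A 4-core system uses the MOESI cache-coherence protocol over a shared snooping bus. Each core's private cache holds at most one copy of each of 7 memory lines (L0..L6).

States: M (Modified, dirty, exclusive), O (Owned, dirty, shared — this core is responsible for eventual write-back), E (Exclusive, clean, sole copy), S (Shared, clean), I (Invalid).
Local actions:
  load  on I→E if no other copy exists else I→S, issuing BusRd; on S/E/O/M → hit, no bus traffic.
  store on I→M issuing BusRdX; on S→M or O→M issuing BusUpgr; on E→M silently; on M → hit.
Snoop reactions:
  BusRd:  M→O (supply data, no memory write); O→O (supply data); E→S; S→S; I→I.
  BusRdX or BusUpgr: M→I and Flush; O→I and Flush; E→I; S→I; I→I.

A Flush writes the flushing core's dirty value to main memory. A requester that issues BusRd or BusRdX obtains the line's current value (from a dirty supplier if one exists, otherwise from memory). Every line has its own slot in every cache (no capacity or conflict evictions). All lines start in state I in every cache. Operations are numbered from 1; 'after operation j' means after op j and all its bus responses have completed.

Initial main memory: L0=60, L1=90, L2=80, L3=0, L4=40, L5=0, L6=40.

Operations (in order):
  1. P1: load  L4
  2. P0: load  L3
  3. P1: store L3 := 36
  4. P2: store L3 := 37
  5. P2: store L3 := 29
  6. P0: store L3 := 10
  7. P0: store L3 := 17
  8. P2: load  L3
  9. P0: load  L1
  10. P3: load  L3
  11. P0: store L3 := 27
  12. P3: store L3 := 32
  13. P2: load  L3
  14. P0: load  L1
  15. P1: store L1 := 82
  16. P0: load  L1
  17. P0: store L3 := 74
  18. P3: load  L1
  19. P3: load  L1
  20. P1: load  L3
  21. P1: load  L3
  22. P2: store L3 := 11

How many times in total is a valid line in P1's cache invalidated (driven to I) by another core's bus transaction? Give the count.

step 1: P1: load  L4  ⟶  IEII  (L4)  txn=BusRd  M[L4]=40
step 2: P0: load  L3  ⟶  EIII  (L3)  txn=BusRd  M[L3]=0
step 3: P1: store L3 := 36  ⟶  IMII  (L3)  txn=BusRdX  M[L3]=0
step 4: P2: store L3 := 37  ⟶  IIMI  (L3)  txn=BusRdX+Flush  M[L3]=36
step 5: P2: store L3 := 29  ⟶  IIMI  (L3)  txn=∅  M[L3]=36
step 6: P0: store L3 := 10  ⟶  MIII  (L3)  txn=BusRdX+Flush  M[L3]=29
step 7: P0: store L3 := 17  ⟶  MIII  (L3)  txn=∅  M[L3]=29
step 8: P2: load  L3  ⟶  OISI  (L3)  txn=BusRd  M[L3]=29
step 9: P0: load  L1  ⟶  EIII  (L1)  txn=BusRd  M[L1]=90
step 10: P3: load  L3  ⟶  OISS  (L3)  txn=BusRd  M[L3]=29
step 11: P0: store L3 := 27  ⟶  MIII  (L3)  txn=BusUpgr  M[L3]=29
step 12: P3: store L3 := 32  ⟶  IIIM  (L3)  txn=BusRdX+Flush  M[L3]=27
step 13: P2: load  L3  ⟶  IISO  (L3)  txn=BusRd  M[L3]=27
step 14: P0: load  L1  ⟶  EIII  (L1)  txn=∅  M[L1]=90
step 15: P1: store L1 := 82  ⟶  IMII  (L1)  txn=BusRdX  M[L1]=90
step 16: P0: load  L1  ⟶  SOII  (L1)  txn=BusRd  M[L1]=90
step 17: P0: store L3 := 74  ⟶  MIII  (L3)  txn=BusRdX+Flush  M[L3]=32
step 18: P3: load  L1  ⟶  SOIS  (L1)  txn=BusRd  M[L1]=90
step 19: P3: load  L1  ⟶  SOIS  (L1)  txn=∅  M[L1]=90
step 20: P1: load  L3  ⟶  OSII  (L3)  txn=BusRd  M[L3]=32
step 21: P1: load  L3  ⟶  OSII  (L3)  txn=∅  M[L3]=32
step 22: P2: store L3 := 11  ⟶  IIMI  (L3)  txn=BusRdX+Flush  M[L3]=74

invalidations = 2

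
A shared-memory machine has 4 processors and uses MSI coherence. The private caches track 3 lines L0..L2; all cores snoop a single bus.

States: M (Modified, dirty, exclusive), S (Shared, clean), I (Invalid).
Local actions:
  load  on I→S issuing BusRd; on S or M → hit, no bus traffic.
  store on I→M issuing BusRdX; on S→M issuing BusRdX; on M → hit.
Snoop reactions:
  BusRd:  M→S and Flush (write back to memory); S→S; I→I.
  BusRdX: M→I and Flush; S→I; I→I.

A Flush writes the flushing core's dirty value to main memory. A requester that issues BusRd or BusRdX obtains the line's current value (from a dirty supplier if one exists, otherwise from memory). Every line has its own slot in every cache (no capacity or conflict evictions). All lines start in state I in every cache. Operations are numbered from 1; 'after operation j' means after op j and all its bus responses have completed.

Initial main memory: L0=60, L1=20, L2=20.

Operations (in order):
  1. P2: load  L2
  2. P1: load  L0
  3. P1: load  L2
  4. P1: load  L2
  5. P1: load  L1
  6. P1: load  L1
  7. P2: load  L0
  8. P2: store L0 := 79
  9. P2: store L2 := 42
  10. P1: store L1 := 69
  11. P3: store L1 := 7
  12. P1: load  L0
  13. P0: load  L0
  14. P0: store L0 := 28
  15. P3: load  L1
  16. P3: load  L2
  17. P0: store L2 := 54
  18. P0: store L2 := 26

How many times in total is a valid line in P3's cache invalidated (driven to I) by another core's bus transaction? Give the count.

invalidations = 1

1. P2: load  L2  bus=[BusRd]  L2: P0=I P1=I P2=S P3=I  mem[L2]=20
2. P1: load  L0  bus=[BusRd]  L0: P0=I P1=S P2=I P3=I  mem[L0]=60
3. P1: load  L2  bus=[BusRd]  L2: P0=I P1=S P2=S P3=I  mem[L2]=20
4. P1: load  L2  bus=[-]  L2: P0=I P1=S P2=S P3=I  mem[L2]=20
5. P1: load  L1  bus=[BusRd]  L1: P0=I P1=S P2=I P3=I  mem[L1]=20
6. P1: load  L1  bus=[-]  L1: P0=I P1=S P2=I P3=I  mem[L1]=20
7. P2: load  L0  bus=[BusRd]  L0: P0=I P1=S P2=S P3=I  mem[L0]=60
8. P2: store L0 := 79  bus=[BusRdX]  L0: P0=I P1=I P2=M P3=I  mem[L0]=60
9. P2: store L2 := 42  bus=[BusRdX]  L2: P0=I P1=I P2=M P3=I  mem[L2]=20
10. P1: store L1 := 69  bus=[BusRdX]  L1: P0=I P1=M P2=I P3=I  mem[L1]=20
11. P3: store L1 := 7  bus=[BusRdX,Flush]  L1: P0=I P1=I P2=I P3=M  mem[L1]=69
12. P1: load  L0  bus=[BusRd,Flush]  L0: P0=I P1=S P2=S P3=I  mem[L0]=79
13. P0: load  L0  bus=[BusRd]  L0: P0=S P1=S P2=S P3=I  mem[L0]=79
14. P0: store L0 := 28  bus=[BusRdX]  L0: P0=M P1=I P2=I P3=I  mem[L0]=79
15. P3: load  L1  bus=[-]  L1: P0=I P1=I P2=I P3=M  mem[L1]=69
16. P3: load  L2  bus=[BusRd,Flush]  L2: P0=I P1=I P2=S P3=S  mem[L2]=42
17. P0: store L2 := 54  bus=[BusRdX]  L2: P0=M P1=I P2=I P3=I  mem[L2]=42
18. P0: store L2 := 26  bus=[-]  L2: P0=M P1=I P2=I P3=I  mem[L2]=42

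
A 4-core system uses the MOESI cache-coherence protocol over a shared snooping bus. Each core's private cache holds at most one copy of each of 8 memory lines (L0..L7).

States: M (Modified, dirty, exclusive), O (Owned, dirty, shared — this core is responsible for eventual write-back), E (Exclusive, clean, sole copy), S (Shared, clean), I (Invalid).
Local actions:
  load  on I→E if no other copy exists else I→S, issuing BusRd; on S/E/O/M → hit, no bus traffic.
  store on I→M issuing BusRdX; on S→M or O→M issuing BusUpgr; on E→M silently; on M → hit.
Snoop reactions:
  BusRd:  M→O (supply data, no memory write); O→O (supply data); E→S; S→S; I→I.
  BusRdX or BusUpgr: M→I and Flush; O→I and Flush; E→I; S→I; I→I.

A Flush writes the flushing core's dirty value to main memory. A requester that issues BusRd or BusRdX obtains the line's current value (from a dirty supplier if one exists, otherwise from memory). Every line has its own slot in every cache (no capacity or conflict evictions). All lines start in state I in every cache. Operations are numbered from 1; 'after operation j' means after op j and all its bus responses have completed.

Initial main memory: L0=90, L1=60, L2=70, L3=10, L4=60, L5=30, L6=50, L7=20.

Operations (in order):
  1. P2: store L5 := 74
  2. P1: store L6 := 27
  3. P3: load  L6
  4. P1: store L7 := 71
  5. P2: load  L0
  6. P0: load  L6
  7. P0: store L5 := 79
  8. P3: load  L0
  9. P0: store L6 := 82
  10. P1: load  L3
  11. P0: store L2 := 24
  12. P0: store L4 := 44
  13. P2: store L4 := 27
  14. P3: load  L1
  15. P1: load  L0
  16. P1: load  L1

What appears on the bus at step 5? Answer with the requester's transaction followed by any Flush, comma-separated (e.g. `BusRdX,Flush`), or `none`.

bus = BusRd

[1] P2: store L5 := 74 | P0:I, P1:I, P2:M(74), P3:I | bus: BusRdX
[2] P1: store L6 := 27 | P0:I, P1:M(27), P2:I, P3:I | bus: BusRdX
[3] P3: load  L6 | P0:I, P1:O(27), P2:I, P3:S(27) | bus: BusRd
[4] P1: store L7 := 71 | P0:I, P1:M(71), P2:I, P3:I | bus: BusRdX
[5] P2: load  L0 | P0:I, P1:I, P2:E(90), P3:I | bus: BusRd
[6] P0: load  L6 | P0:S(27), P1:O(27), P2:I, P3:S(27) | bus: BusRd
[7] P0: store L5 := 79 | P0:M(79), P1:I, P2:I, P3:I | bus: BusRdX,Flush
[8] P3: load  L0 | P0:I, P1:I, P2:S(90), P3:S(90) | bus: BusRd
[9] P0: store L6 := 82 | P0:M(82), P1:I, P2:I, P3:I | bus: BusUpgr,Flush
[10] P1: load  L3 | P0:I, P1:E(10), P2:I, P3:I | bus: BusRd
[11] P0: store L2 := 24 | P0:M(24), P1:I, P2:I, P3:I | bus: BusRdX
[12] P0: store L4 := 44 | P0:M(44), P1:I, P2:I, P3:I | bus: BusRdX
[13] P2: store L4 := 27 | P0:I, P1:I, P2:M(27), P3:I | bus: BusRdX,Flush
[14] P3: load  L1 | P0:I, P1:I, P2:I, P3:E(60) | bus: BusRd
[15] P1: load  L0 | P0:I, P1:S(90), P2:S(90), P3:S(90) | bus: BusRd
[16] P1: load  L1 | P0:I, P1:S(60), P2:I, P3:S(60) | bus: BusRd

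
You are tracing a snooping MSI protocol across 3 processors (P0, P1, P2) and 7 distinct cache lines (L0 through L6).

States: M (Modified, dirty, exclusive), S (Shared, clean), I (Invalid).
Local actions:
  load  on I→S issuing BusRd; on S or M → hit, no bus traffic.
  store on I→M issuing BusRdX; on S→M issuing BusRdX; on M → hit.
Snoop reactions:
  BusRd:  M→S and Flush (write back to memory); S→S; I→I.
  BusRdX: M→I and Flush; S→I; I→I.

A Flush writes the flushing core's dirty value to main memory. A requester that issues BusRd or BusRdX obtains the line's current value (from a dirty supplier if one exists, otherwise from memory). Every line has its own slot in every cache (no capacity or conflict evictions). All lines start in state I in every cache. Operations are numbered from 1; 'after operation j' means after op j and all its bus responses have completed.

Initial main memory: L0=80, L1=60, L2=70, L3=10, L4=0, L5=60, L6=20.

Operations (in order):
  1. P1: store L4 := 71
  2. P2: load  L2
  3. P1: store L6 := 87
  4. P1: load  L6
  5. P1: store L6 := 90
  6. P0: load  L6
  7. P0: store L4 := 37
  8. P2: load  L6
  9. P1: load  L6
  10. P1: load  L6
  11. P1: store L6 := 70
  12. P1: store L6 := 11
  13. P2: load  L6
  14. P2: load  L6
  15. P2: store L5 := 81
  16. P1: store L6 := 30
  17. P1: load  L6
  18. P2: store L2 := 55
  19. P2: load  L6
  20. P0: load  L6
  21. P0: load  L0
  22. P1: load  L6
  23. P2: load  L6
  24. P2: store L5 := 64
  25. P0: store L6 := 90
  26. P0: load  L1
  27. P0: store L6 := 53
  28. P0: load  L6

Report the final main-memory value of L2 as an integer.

[1] P1: store L4 := 71 | P0:I, P1:M(71), P2:I | bus: BusRdX
[2] P2: load  L2 | P0:I, P1:I, P2:S(70) | bus: BusRd
[3] P1: store L6 := 87 | P0:I, P1:M(87), P2:I | bus: BusRdX
[4] P1: load  L6 | P0:I, P1:M(87), P2:I | bus: none
[5] P1: store L6 := 90 | P0:I, P1:M(90), P2:I | bus: none
[6] P0: load  L6 | P0:S(90), P1:S(90), P2:I | bus: BusRd,Flush
[7] P0: store L4 := 37 | P0:M(37), P1:I, P2:I | bus: BusRdX,Flush
[8] P2: load  L6 | P0:S(90), P1:S(90), P2:S(90) | bus: BusRd
[9] P1: load  L6 | P0:S(90), P1:S(90), P2:S(90) | bus: none
[10] P1: load  L6 | P0:S(90), P1:S(90), P2:S(90) | bus: none
[11] P1: store L6 := 70 | P0:I, P1:M(70), P2:I | bus: BusRdX
[12] P1: store L6 := 11 | P0:I, P1:M(11), P2:I | bus: none
[13] P2: load  L6 | P0:I, P1:S(11), P2:S(11) | bus: BusRd,Flush
[14] P2: load  L6 | P0:I, P1:S(11), P2:S(11) | bus: none
[15] P2: store L5 := 81 | P0:I, P1:I, P2:M(81) | bus: BusRdX
[16] P1: store L6 := 30 | P0:I, P1:M(30), P2:I | bus: BusRdX
[17] P1: load  L6 | P0:I, P1:M(30), P2:I | bus: none
[18] P2: store L2 := 55 | P0:I, P1:I, P2:M(55) | bus: BusRdX
[19] P2: load  L6 | P0:I, P1:S(30), P2:S(30) | bus: BusRd,Flush
[20] P0: load  L6 | P0:S(30), P1:S(30), P2:S(30) | bus: BusRd
[21] P0: load  L0 | P0:S(80), P1:I, P2:I | bus: BusRd
[22] P1: load  L6 | P0:S(30), P1:S(30), P2:S(30) | bus: none
[23] P2: load  L6 | P0:S(30), P1:S(30), P2:S(30) | bus: none
[24] P2: store L5 := 64 | P0:I, P1:I, P2:M(64) | bus: none
[25] P0: store L6 := 90 | P0:M(90), P1:I, P2:I | bus: BusRdX
[26] P0: load  L1 | P0:S(60), P1:I, P2:I | bus: BusRd
[27] P0: store L6 := 53 | P0:M(53), P1:I, P2:I | bus: none
[28] P0: load  L6 | P0:M(53), P1:I, P2:I | bus: none

memory[L2] = 70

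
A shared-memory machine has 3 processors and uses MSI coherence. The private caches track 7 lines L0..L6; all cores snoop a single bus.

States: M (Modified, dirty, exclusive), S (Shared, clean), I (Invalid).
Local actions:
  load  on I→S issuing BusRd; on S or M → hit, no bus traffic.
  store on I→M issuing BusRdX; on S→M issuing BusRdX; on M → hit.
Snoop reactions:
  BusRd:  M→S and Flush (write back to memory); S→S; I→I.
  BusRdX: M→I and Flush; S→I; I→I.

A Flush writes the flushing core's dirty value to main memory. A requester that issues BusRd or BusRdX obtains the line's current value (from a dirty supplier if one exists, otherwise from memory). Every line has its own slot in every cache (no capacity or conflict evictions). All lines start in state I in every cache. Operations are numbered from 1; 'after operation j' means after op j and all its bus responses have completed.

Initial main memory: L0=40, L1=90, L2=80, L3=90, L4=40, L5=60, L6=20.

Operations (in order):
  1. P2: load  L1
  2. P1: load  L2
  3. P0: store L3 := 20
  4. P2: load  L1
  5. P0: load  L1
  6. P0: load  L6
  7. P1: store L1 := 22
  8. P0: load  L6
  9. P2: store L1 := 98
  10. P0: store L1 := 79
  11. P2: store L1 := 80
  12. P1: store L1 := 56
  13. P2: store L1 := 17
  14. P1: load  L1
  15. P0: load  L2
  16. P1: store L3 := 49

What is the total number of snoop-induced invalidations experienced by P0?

1. P2: load  L1  bus=[BusRd]  L1: P0=I P1=I P2=S  mem[L1]=90
2. P1: load  L2  bus=[BusRd]  L2: P0=I P1=S P2=I  mem[L2]=80
3. P0: store L3 := 20  bus=[BusRdX]  L3: P0=M P1=I P2=I  mem[L3]=90
4. P2: load  L1  bus=[-]  L1: P0=I P1=I P2=S  mem[L1]=90
5. P0: load  L1  bus=[BusRd]  L1: P0=S P1=I P2=S  mem[L1]=90
6. P0: load  L6  bus=[BusRd]  L6: P0=S P1=I P2=I  mem[L6]=20
7. P1: store L1 := 22  bus=[BusRdX]  L1: P0=I P1=M P2=I  mem[L1]=90
8. P0: load  L6  bus=[-]  L6: P0=S P1=I P2=I  mem[L6]=20
9. P2: store L1 := 98  bus=[BusRdX,Flush]  L1: P0=I P1=I P2=M  mem[L1]=22
10. P0: store L1 := 79  bus=[BusRdX,Flush]  L1: P0=M P1=I P2=I  mem[L1]=98
11. P2: store L1 := 80  bus=[BusRdX,Flush]  L1: P0=I P1=I P2=M  mem[L1]=79
12. P1: store L1 := 56  bus=[BusRdX,Flush]  L1: P0=I P1=M P2=I  mem[L1]=80
13. P2: store L1 := 17  bus=[BusRdX,Flush]  L1: P0=I P1=I P2=M  mem[L1]=56
14. P1: load  L1  bus=[BusRd,Flush]  L1: P0=I P1=S P2=S  mem[L1]=17
15. P0: load  L2  bus=[BusRd]  L2: P0=S P1=S P2=I  mem[L2]=80
16. P1: store L3 := 49  bus=[BusRdX,Flush]  L3: P0=I P1=M P2=I  mem[L3]=20

invalidations = 3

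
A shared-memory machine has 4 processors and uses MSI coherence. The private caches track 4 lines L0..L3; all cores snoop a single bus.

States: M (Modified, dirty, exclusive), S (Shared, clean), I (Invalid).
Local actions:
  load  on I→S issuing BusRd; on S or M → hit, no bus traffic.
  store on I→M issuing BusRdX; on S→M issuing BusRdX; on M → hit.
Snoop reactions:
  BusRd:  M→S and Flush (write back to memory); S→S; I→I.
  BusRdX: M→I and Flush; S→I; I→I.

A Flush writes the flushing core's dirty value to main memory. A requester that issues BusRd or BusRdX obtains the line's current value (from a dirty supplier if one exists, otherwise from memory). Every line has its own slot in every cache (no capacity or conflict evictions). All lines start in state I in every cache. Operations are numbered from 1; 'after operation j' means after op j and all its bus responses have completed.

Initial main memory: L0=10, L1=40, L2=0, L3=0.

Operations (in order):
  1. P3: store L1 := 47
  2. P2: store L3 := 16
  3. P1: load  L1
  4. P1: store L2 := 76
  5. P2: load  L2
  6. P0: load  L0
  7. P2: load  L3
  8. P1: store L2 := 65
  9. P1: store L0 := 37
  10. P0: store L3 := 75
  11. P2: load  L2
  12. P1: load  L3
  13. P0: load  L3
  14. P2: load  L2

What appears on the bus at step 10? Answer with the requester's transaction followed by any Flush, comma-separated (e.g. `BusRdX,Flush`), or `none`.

1. P3: store L1 := 47  bus=[BusRdX]  L1: P0=I P1=I P2=I P3=M  mem[L1]=40
2. P2: store L3 := 16  bus=[BusRdX]  L3: P0=I P1=I P2=M P3=I  mem[L3]=0
3. P1: load  L1  bus=[BusRd,Flush]  L1: P0=I P1=S P2=I P3=S  mem[L1]=47
4. P1: store L2 := 76  bus=[BusRdX]  L2: P0=I P1=M P2=I P3=I  mem[L2]=0
5. P2: load  L2  bus=[BusRd,Flush]  L2: P0=I P1=S P2=S P3=I  mem[L2]=76
6. P0: load  L0  bus=[BusRd]  L0: P0=S P1=I P2=I P3=I  mem[L0]=10
7. P2: load  L3  bus=[-]  L3: P0=I P1=I P2=M P3=I  mem[L3]=0
8. P1: store L2 := 65  bus=[BusRdX]  L2: P0=I P1=M P2=I P3=I  mem[L2]=76
9. P1: store L0 := 37  bus=[BusRdX]  L0: P0=I P1=M P2=I P3=I  mem[L0]=10
10. P0: store L3 := 75  bus=[BusRdX,Flush]  L3: P0=M P1=I P2=I P3=I  mem[L3]=16
11. P2: load  L2  bus=[BusRd,Flush]  L2: P0=I P1=S P2=S P3=I  mem[L2]=65
12. P1: load  L3  bus=[BusRd,Flush]  L3: P0=S P1=S P2=I P3=I  mem[L3]=75
13. P0: load  L3  bus=[-]  L3: P0=S P1=S P2=I P3=I  mem[L3]=75
14. P2: load  L2  bus=[-]  L2: P0=I P1=S P2=S P3=I  mem[L2]=65

bus = BusRdX,Flush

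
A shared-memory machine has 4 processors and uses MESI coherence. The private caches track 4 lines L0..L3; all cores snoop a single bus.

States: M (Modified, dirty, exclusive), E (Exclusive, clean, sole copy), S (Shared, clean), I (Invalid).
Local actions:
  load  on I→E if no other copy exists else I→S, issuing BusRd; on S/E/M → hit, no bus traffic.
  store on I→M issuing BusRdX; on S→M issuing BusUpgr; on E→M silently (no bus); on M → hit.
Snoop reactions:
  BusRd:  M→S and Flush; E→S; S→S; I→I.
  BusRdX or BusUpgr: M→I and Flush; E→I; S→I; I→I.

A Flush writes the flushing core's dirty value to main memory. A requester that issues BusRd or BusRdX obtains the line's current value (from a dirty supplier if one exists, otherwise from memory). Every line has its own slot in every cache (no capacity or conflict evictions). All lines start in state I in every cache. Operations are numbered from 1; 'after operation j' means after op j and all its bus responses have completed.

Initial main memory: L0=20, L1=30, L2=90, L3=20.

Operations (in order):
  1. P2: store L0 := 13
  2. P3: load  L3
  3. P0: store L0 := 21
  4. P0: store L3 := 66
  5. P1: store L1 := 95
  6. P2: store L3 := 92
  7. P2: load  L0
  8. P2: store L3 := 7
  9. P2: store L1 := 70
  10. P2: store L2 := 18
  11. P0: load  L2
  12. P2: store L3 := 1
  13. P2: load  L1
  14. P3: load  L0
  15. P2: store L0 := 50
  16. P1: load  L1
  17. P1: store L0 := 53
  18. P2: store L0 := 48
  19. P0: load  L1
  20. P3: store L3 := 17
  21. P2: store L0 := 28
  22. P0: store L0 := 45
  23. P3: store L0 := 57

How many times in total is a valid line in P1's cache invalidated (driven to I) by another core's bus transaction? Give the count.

invalidations = 2

  op1 P2: store L0 := 13 → I/I/M/I on L0; bus BusRdX; mem=20
  op2 P3: load  L3 → I/I/I/E on L3; bus BusRd; mem=20
  op3 P0: store L0 := 21 → M/I/I/I on L0; bus BusRdX Flush; mem=13
  op4 P0: store L3 := 66 → M/I/I/I on L3; bus BusRdX; mem=20
  op5 P1: store L1 := 95 → I/M/I/I on L1; bus BusRdX; mem=30
  op6 P2: store L3 := 92 → I/I/M/I on L3; bus BusRdX Flush; mem=66
  op7 P2: load  L0 → S/I/S/I on L0; bus BusRd Flush; mem=21
  op8 P2: store L3 := 7 → I/I/M/I on L3; bus (none); mem=66
  op9 P2: store L1 := 70 → I/I/M/I on L1; bus BusRdX Flush; mem=95
  op10 P2: store L2 := 18 → I/I/M/I on L2; bus BusRdX; mem=90
  op11 P0: load  L2 → S/I/S/I on L2; bus BusRd Flush; mem=18
  op12 P2: store L3 := 1 → I/I/M/I on L3; bus (none); mem=66
  op13 P2: load  L1 → I/I/M/I on L1; bus (none); mem=95
  op14 P3: load  L0 → S/I/S/S on L0; bus BusRd; mem=21
  op15 P2: store L0 := 50 → I/I/M/I on L0; bus BusUpgr; mem=21
  op16 P1: load  L1 → I/S/S/I on L1; bus BusRd Flush; mem=70
  op17 P1: store L0 := 53 → I/M/I/I on L0; bus BusRdX Flush; mem=50
  op18 P2: store L0 := 48 → I/I/M/I on L0; bus BusRdX Flush; mem=53
  op19 P0: load  L1 → S/S/S/I on L1; bus BusRd; mem=70
  op20 P3: store L3 := 17 → I/I/I/M on L3; bus BusRdX Flush; mem=1
  op21 P2: store L0 := 28 → I/I/M/I on L0; bus (none); mem=53
  op22 P0: store L0 := 45 → M/I/I/I on L0; bus BusRdX Flush; mem=28
  op23 P3: store L0 := 57 → I/I/I/M on L0; bus BusRdX Flush; mem=45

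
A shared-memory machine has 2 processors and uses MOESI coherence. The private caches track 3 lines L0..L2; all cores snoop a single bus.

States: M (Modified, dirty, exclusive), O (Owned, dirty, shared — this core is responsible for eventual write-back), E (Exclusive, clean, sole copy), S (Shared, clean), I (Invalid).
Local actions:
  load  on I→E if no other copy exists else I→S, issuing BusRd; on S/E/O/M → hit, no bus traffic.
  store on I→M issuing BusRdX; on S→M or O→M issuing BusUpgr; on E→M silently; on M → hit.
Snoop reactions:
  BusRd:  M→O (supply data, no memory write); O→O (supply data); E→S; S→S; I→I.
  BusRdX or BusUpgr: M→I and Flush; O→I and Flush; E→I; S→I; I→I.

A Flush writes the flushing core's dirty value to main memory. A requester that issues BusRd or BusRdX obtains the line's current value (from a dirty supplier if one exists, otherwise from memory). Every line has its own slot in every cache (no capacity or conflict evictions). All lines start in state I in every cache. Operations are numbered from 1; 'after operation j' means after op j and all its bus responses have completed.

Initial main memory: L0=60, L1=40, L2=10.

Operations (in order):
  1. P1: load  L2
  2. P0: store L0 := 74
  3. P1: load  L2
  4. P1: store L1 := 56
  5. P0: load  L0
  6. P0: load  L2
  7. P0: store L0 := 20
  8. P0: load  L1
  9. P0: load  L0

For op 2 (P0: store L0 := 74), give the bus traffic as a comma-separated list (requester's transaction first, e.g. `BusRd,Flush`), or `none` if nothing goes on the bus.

bus = BusRdX

step 1: P1: load  L2  ⟶  IE  (L2)  txn=BusRd  M[L2]=10
step 2: P0: store L0 := 74  ⟶  MI  (L0)  txn=BusRdX  M[L0]=60
step 3: P1: load  L2  ⟶  IE  (L2)  txn=∅  M[L2]=10
step 4: P1: store L1 := 56  ⟶  IM  (L1)  txn=BusRdX  M[L1]=40
step 5: P0: load  L0  ⟶  MI  (L0)  txn=∅  M[L0]=60
step 6: P0: load  L2  ⟶  SS  (L2)  txn=BusRd  M[L2]=10
step 7: P0: store L0 := 20  ⟶  MI  (L0)  txn=∅  M[L0]=60
step 8: P0: load  L1  ⟶  SO  (L1)  txn=BusRd  M[L1]=40
step 9: P0: load  L0  ⟶  MI  (L0)  txn=∅  M[L0]=60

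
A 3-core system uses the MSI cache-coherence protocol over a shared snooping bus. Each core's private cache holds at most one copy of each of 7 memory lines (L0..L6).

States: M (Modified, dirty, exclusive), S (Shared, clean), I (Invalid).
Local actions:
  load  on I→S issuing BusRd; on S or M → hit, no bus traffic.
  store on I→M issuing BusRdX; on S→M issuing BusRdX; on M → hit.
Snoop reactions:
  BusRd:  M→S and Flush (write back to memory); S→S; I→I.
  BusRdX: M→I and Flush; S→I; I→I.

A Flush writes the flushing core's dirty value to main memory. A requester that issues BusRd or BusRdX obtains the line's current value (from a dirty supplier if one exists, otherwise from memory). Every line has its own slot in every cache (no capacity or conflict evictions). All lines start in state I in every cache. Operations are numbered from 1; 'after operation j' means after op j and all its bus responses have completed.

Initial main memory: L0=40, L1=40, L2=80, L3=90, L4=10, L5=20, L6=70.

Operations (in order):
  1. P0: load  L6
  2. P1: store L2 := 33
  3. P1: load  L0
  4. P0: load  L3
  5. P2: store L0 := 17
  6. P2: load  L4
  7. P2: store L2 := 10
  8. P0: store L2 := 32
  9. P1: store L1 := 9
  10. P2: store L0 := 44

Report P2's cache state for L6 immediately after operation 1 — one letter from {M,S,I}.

  op1 P0: load  L6 → S/I/I on L6; bus BusRd; mem=70
  op2 P1: store L2 := 33 → I/M/I on L2; bus BusRdX; mem=80
  op3 P1: load  L0 → I/S/I on L0; bus BusRd; mem=40
  op4 P0: load  L3 → S/I/I on L3; bus BusRd; mem=90
  op5 P2: store L0 := 17 → I/I/M on L0; bus BusRdX; mem=40
  op6 P2: load  L4 → I/I/S on L4; bus BusRd; mem=10
  op7 P2: store L2 := 10 → I/I/M on L2; bus BusRdX Flush; mem=33
  op8 P0: store L2 := 32 → M/I/I on L2; bus BusRdX Flush; mem=10
  op9 P1: store L1 := 9 → I/M/I on L1; bus BusRdX; mem=40
  op10 P2: store L0 := 44 → I/I/M on L0; bus (none); mem=40

state = I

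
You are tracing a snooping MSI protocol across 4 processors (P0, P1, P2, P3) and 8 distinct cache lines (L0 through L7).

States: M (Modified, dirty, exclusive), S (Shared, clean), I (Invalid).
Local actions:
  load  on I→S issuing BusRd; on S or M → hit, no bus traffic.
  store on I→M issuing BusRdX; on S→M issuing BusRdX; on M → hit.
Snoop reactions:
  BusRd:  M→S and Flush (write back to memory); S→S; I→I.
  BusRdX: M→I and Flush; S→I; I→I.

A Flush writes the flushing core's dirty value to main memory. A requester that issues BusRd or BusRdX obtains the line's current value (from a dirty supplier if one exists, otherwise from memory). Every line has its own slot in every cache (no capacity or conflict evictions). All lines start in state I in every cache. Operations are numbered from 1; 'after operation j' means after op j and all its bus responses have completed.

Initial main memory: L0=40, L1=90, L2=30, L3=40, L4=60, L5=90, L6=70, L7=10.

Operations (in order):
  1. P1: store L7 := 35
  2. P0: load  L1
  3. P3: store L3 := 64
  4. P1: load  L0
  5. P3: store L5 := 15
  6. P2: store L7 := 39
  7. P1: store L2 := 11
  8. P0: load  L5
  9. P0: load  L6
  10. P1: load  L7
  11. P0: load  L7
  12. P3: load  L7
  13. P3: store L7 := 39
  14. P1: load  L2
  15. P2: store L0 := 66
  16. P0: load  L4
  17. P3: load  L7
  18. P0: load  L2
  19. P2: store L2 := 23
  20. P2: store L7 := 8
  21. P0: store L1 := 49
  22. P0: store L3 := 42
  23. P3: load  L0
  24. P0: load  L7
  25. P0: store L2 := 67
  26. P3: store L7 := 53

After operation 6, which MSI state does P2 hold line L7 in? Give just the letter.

1. P1: store L7 := 35  bus=[BusRdX]  L7: P0=I P1=M P2=I P3=I  mem[L7]=10
2. P0: load  L1  bus=[BusRd]  L1: P0=S P1=I P2=I P3=I  mem[L1]=90
3. P3: store L3 := 64  bus=[BusRdX]  L3: P0=I P1=I P2=I P3=M  mem[L3]=40
4. P1: load  L0  bus=[BusRd]  L0: P0=I P1=S P2=I P3=I  mem[L0]=40
5. P3: store L5 := 15  bus=[BusRdX]  L5: P0=I P1=I P2=I P3=M  mem[L5]=90
6. P2: store L7 := 39  bus=[BusRdX,Flush]  L7: P0=I P1=I P2=M P3=I  mem[L7]=35
7. P1: store L2 := 11  bus=[BusRdX]  L2: P0=I P1=M P2=I P3=I  mem[L2]=30
8. P0: load  L5  bus=[BusRd,Flush]  L5: P0=S P1=I P2=I P3=S  mem[L5]=15
9. P0: load  L6  bus=[BusRd]  L6: P0=S P1=I P2=I P3=I  mem[L6]=70
10. P1: load  L7  bus=[BusRd,Flush]  L7: P0=I P1=S P2=S P3=I  mem[L7]=39
11. P0: load  L7  bus=[BusRd]  L7: P0=S P1=S P2=S P3=I  mem[L7]=39
12. P3: load  L7  bus=[BusRd]  L7: P0=S P1=S P2=S P3=S  mem[L7]=39
13. P3: store L7 := 39  bus=[BusRdX]  L7: P0=I P1=I P2=I P3=M  mem[L7]=39
14. P1: load  L2  bus=[-]  L2: P0=I P1=M P2=I P3=I  mem[L2]=30
15. P2: store L0 := 66  bus=[BusRdX]  L0: P0=I P1=I P2=M P3=I  mem[L0]=40
16. P0: load  L4  bus=[BusRd]  L4: P0=S P1=I P2=I P3=I  mem[L4]=60
17. P3: load  L7  bus=[-]  L7: P0=I P1=I P2=I P3=M  mem[L7]=39
18. P0: load  L2  bus=[BusRd,Flush]  L2: P0=S P1=S P2=I P3=I  mem[L2]=11
19. P2: store L2 := 23  bus=[BusRdX]  L2: P0=I P1=I P2=M P3=I  mem[L2]=11
20. P2: store L7 := 8  bus=[BusRdX,Flush]  L7: P0=I P1=I P2=M P3=I  mem[L7]=39
21. P0: store L1 := 49  bus=[BusRdX]  L1: P0=M P1=I P2=I P3=I  mem[L1]=90
22. P0: store L3 := 42  bus=[BusRdX,Flush]  L3: P0=M P1=I P2=I P3=I  mem[L3]=64
23. P3: load  L0  bus=[BusRd,Flush]  L0: P0=I P1=I P2=S P3=S  mem[L0]=66
24. P0: load  L7  bus=[BusRd,Flush]  L7: P0=S P1=I P2=S P3=I  mem[L7]=8
25. P0: store L2 := 67  bus=[BusRdX,Flush]  L2: P0=M P1=I P2=I P3=I  mem[L2]=23
26. P3: store L7 := 53  bus=[BusRdX]  L7: P0=I P1=I P2=I P3=M  mem[L7]=8

state = M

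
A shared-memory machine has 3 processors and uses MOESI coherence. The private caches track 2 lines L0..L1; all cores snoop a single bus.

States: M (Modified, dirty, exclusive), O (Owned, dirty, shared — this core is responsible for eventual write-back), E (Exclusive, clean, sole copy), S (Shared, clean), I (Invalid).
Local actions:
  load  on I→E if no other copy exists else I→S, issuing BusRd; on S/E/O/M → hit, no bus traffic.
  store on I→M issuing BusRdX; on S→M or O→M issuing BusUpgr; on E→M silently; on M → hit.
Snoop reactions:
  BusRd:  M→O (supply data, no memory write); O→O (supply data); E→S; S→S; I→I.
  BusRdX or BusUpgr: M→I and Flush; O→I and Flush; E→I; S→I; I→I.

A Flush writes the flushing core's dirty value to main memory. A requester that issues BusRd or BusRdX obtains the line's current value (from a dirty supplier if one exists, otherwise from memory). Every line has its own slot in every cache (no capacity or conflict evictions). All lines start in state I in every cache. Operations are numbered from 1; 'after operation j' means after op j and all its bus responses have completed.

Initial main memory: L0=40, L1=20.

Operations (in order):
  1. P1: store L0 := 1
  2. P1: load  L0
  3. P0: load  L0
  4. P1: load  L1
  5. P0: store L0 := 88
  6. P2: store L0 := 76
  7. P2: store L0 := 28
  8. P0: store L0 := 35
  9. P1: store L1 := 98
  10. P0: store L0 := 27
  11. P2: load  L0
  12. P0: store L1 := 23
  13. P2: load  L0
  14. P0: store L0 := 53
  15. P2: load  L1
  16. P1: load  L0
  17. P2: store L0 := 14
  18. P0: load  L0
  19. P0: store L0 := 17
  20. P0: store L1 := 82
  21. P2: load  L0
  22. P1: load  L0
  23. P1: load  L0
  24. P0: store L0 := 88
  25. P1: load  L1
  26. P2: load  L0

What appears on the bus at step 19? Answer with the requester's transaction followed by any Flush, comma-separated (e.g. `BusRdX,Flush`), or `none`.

bus = BusUpgr,Flush

  op1 P1: store L0 := 1 → I/M/I on L0; bus BusRdX; mem=40
  op2 P1: load  L0 → I/M/I on L0; bus (none); mem=40
  op3 P0: load  L0 → S/O/I on L0; bus BusRd; mem=40
  op4 P1: load  L1 → I/E/I on L1; bus BusRd; mem=20
  op5 P0: store L0 := 88 → M/I/I on L0; bus BusUpgr Flush; mem=1
  op6 P2: store L0 := 76 → I/I/M on L0; bus BusRdX Flush; mem=88
  op7 P2: store L0 := 28 → I/I/M on L0; bus (none); mem=88
  op8 P0: store L0 := 35 → M/I/I on L0; bus BusRdX Flush; mem=28
  op9 P1: store L1 := 98 → I/M/I on L1; bus (none); mem=20
  op10 P0: store L0 := 27 → M/I/I on L0; bus (none); mem=28
  op11 P2: load  L0 → O/I/S on L0; bus BusRd; mem=28
  op12 P0: store L1 := 23 → M/I/I on L1; bus BusRdX Flush; mem=98
  op13 P2: load  L0 → O/I/S on L0; bus (none); mem=28
  op14 P0: store L0 := 53 → M/I/I on L0; bus BusUpgr; mem=28
  op15 P2: load  L1 → O/I/S on L1; bus BusRd; mem=98
  op16 P1: load  L0 → O/S/I on L0; bus BusRd; mem=28
  op17 P2: store L0 := 14 → I/I/M on L0; bus BusRdX Flush; mem=53
  op18 P0: load  L0 → S/I/O on L0; bus BusRd; mem=53
  op19 P0: store L0 := 17 → M/I/I on L0; bus BusUpgr Flush; mem=14
  op20 P0: store L1 := 82 → M/I/I on L1; bus BusUpgr; mem=98
  op21 P2: load  L0 → O/I/S on L0; bus BusRd; mem=14
  op22 P1: load  L0 → O/S/S on L0; bus BusRd; mem=14
  op23 P1: load  L0 → O/S/S on L0; bus (none); mem=14
  op24 P0: store L0 := 88 → M/I/I on L0; bus BusUpgr; mem=14
  op25 P1: load  L1 → O/S/I on L1; bus BusRd; mem=98
  op26 P2: load  L0 → O/I/S on L0; bus BusRd; mem=14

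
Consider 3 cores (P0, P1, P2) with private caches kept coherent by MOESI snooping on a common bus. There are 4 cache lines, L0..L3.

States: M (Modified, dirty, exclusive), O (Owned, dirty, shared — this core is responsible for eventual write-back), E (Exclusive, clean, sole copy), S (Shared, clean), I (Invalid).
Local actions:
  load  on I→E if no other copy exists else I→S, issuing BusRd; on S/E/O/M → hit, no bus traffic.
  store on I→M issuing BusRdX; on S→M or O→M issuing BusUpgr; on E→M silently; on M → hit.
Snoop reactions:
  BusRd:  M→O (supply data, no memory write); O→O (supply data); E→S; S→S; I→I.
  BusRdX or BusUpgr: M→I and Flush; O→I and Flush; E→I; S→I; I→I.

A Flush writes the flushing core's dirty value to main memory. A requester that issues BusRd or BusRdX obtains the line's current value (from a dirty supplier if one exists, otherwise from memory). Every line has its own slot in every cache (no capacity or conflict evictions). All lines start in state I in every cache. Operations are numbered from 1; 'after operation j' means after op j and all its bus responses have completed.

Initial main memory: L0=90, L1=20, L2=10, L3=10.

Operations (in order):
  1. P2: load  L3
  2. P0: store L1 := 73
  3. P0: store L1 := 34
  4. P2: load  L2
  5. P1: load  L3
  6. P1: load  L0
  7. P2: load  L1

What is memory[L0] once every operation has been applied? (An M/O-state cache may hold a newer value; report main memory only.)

  op1 P2: load  L3 → I/I/E on L3; bus BusRd; mem=10
  op2 P0: store L1 := 73 → M/I/I on L1; bus BusRdX; mem=20
  op3 P0: store L1 := 34 → M/I/I on L1; bus (none); mem=20
  op4 P2: load  L2 → I/I/E on L2; bus BusRd; mem=10
  op5 P1: load  L3 → I/S/S on L3; bus BusRd; mem=10
  op6 P1: load  L0 → I/E/I on L0; bus BusRd; mem=90
  op7 P2: load  L1 → O/I/S on L1; bus BusRd; mem=20

memory[L0] = 90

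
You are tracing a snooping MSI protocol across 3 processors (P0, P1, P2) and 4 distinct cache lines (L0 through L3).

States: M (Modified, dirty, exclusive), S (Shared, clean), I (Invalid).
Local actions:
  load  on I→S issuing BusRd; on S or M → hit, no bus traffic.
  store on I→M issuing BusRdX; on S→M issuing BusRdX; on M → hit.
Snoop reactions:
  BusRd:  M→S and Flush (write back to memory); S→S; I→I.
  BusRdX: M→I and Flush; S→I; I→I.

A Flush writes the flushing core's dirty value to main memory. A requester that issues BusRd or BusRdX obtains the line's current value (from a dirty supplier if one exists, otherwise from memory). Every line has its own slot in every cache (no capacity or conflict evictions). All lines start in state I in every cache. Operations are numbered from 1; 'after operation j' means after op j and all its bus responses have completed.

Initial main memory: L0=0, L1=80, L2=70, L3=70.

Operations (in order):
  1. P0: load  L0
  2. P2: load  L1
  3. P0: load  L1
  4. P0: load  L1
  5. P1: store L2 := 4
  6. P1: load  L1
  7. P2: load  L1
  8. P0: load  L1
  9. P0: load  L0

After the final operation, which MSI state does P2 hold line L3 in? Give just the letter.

  op1 P0: load  L0 → S/I/I on L0; bus BusRd; mem=0
  op2 P2: load  L1 → I/I/S on L1; bus BusRd; mem=80
  op3 P0: load  L1 → S/I/S on L1; bus BusRd; mem=80
  op4 P0: load  L1 → S/I/S on L1; bus (none); mem=80
  op5 P1: store L2 := 4 → I/M/I on L2; bus BusRdX; mem=70
  op6 P1: load  L1 → S/S/S on L1; bus BusRd; mem=80
  op7 P2: load  L1 → S/S/S on L1; bus (none); mem=80
  op8 P0: load  L1 → S/S/S on L1; bus (none); mem=80
  op9 P0: load  L0 → S/I/I on L0; bus (none); mem=0

state = I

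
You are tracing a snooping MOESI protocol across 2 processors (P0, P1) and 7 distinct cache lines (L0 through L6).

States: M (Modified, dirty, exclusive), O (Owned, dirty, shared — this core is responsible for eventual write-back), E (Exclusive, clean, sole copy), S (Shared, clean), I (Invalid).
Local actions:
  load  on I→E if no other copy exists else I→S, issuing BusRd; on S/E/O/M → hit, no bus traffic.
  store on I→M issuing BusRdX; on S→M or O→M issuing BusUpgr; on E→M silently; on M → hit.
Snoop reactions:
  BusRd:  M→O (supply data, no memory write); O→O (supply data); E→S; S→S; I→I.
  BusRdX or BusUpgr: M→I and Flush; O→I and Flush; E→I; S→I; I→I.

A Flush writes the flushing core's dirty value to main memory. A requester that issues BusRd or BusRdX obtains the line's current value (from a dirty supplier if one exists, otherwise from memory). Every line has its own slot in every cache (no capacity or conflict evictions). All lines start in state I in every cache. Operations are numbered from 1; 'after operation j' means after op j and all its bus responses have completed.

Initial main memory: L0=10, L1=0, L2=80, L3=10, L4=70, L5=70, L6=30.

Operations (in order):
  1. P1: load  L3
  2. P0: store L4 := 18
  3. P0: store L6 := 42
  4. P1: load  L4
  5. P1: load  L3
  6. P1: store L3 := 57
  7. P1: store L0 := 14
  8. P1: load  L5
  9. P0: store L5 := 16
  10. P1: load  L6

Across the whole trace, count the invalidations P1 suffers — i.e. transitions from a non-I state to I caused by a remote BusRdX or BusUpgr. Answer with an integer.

1. P1: load  L3  bus=[BusRd]  L3: P0=I P1=E  mem[L3]=10
2. P0: store L4 := 18  bus=[BusRdX]  L4: P0=M P1=I  mem[L4]=70
3. P0: store L6 := 42  bus=[BusRdX]  L6: P0=M P1=I  mem[L6]=30
4. P1: load  L4  bus=[BusRd]  L4: P0=O P1=S  mem[L4]=70
5. P1: load  L3  bus=[-]  L3: P0=I P1=E  mem[L3]=10
6. P1: store L3 := 57  bus=[-]  L3: P0=I P1=M  mem[L3]=10
7. P1: store L0 := 14  bus=[BusRdX]  L0: P0=I P1=M  mem[L0]=10
8. P1: load  L5  bus=[BusRd]  L5: P0=I P1=E  mem[L5]=70
9. P0: store L5 := 16  bus=[BusRdX]  L5: P0=M P1=I  mem[L5]=70
10. P1: load  L6  bus=[BusRd]  L6: P0=O P1=S  mem[L6]=30

invalidations = 1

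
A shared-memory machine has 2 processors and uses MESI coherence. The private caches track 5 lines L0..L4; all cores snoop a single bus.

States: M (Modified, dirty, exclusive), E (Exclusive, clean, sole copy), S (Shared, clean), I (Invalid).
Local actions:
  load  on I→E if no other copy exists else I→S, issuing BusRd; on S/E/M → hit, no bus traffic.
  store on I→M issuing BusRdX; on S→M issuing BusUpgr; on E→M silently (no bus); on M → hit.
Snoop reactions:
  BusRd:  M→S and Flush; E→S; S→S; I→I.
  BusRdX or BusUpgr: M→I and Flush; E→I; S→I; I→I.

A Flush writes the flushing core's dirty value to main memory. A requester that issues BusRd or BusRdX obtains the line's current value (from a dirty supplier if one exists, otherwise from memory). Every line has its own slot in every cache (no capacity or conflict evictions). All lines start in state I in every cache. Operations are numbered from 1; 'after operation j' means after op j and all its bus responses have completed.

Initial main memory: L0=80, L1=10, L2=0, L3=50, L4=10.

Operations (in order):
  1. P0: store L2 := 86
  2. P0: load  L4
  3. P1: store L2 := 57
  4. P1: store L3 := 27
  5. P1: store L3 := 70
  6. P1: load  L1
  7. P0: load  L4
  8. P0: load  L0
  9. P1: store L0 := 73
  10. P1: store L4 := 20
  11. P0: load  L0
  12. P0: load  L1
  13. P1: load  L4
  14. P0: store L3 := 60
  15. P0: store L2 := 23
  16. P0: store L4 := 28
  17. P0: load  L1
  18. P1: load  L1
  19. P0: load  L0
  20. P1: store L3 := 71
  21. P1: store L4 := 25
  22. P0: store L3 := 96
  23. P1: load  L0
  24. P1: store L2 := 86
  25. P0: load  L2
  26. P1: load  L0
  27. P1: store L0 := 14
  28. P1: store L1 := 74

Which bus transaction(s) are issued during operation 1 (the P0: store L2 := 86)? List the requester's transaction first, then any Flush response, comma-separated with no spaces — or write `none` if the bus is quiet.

bus = BusRdX

step 1: P0: store L2 := 86  ⟶  MI  (L2)  txn=BusRdX  M[L2]=0
step 2: P0: load  L4  ⟶  EI  (L4)  txn=BusRd  M[L4]=10
step 3: P1: store L2 := 57  ⟶  IM  (L2)  txn=BusRdX+Flush  M[L2]=86
step 4: P1: store L3 := 27  ⟶  IM  (L3)  txn=BusRdX  M[L3]=50
step 5: P1: store L3 := 70  ⟶  IM  (L3)  txn=∅  M[L3]=50
step 6: P1: load  L1  ⟶  IE  (L1)  txn=BusRd  M[L1]=10
step 7: P0: load  L4  ⟶  EI  (L4)  txn=∅  M[L4]=10
step 8: P0: load  L0  ⟶  EI  (L0)  txn=BusRd  M[L0]=80
step 9: P1: store L0 := 73  ⟶  IM  (L0)  txn=BusRdX  M[L0]=80
step 10: P1: store L4 := 20  ⟶  IM  (L4)  txn=BusRdX  M[L4]=10
step 11: P0: load  L0  ⟶  SS  (L0)  txn=BusRd+Flush  M[L0]=73
step 12: P0: load  L1  ⟶  SS  (L1)  txn=BusRd  M[L1]=10
step 13: P1: load  L4  ⟶  IM  (L4)  txn=∅  M[L4]=10
step 14: P0: store L3 := 60  ⟶  MI  (L3)  txn=BusRdX+Flush  M[L3]=70
step 15: P0: store L2 := 23  ⟶  MI  (L2)  txn=BusRdX+Flush  M[L2]=57
step 16: P0: store L4 := 28  ⟶  MI  (L4)  txn=BusRdX+Flush  M[L4]=20
step 17: P0: load  L1  ⟶  SS  (L1)  txn=∅  M[L1]=10
step 18: P1: load  L1  ⟶  SS  (L1)  txn=∅  M[L1]=10
step 19: P0: load  L0  ⟶  SS  (L0)  txn=∅  M[L0]=73
step 20: P1: store L3 := 71  ⟶  IM  (L3)  txn=BusRdX+Flush  M[L3]=60
step 21: P1: store L4 := 25  ⟶  IM  (L4)  txn=BusRdX+Flush  M[L4]=28
step 22: P0: store L3 := 96  ⟶  MI  (L3)  txn=BusRdX+Flush  M[L3]=71
step 23: P1: load  L0  ⟶  SS  (L0)  txn=∅  M[L0]=73
step 24: P1: store L2 := 86  ⟶  IM  (L2)  txn=BusRdX+Flush  M[L2]=23
step 25: P0: load  L2  ⟶  SS  (L2)  txn=BusRd+Flush  M[L2]=86
step 26: P1: load  L0  ⟶  SS  (L0)  txn=∅  M[L0]=73
step 27: P1: store L0 := 14  ⟶  IM  (L0)  txn=BusUpgr  M[L0]=73
step 28: P1: store L1 := 74  ⟶  IM  (L1)  txn=BusUpgr  M[L1]=10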